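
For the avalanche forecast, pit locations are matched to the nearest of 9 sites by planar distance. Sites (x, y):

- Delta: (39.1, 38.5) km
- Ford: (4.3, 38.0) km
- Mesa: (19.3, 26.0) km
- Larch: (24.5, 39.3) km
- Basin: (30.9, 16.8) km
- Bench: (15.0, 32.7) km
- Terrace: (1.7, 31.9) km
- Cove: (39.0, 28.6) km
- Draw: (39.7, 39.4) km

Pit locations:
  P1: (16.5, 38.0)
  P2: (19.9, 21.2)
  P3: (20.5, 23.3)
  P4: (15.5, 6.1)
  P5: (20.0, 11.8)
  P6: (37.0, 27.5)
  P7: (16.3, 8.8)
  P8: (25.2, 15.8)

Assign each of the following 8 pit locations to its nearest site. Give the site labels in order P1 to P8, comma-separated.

P1 → Bench (d²=30.34)
P2 → Mesa (d²=23.40)
P3 → Mesa (d²=8.73)
P4 → Basin (d²=351.65)
P5 → Basin (d²=143.81)
P6 → Cove (d²=5.21)
P7 → Basin (d²=277.16)
P8 → Basin (d²=33.49)

Bench, Mesa, Mesa, Basin, Basin, Cove, Basin, Basin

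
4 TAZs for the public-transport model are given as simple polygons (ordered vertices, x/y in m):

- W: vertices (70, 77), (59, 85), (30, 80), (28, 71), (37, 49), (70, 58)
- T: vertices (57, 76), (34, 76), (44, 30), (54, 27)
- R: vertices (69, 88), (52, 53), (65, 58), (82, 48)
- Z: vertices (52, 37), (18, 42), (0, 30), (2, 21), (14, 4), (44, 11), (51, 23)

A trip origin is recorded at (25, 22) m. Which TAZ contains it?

Cast a ray rightward from (25, 22). For each polygon, the edges (by vertex number in listed order) whose endpoints lie on opposite sides of y = 22, where each meets that height, and whether that is right or left of the point:
W: no edge straddles that height → 0 crossings.
T: no edge straddles that height → 0 crossings.
R: no edge straddles that height → 0 crossings.
Z: 3–4 at x≈1.8 (left), 6–7 at x≈50.4 (right) → 1 crossing.
Only Z has an odd count, so the point is inside Z.

Z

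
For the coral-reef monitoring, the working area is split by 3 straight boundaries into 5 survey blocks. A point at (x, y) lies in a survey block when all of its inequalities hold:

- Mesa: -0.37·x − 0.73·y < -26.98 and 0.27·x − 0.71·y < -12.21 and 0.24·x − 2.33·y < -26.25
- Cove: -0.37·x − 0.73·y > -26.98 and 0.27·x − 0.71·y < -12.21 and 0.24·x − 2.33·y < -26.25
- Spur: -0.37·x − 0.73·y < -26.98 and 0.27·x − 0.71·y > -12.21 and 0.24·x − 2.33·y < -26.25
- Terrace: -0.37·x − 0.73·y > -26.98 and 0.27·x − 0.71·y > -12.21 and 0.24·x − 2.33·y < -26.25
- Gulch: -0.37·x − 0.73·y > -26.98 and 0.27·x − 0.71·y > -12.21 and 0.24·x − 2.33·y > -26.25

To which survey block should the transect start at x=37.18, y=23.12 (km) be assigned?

-0.37·37.18 − 0.73·23.12 = -30.634, which is < -26.98
0.27·37.18 − 0.71·23.12 = -6.377, which is > -12.21
0.24·37.18 − 2.33·23.12 = -44.946, which is < -26.25
This sign pattern matches Spur.

Spur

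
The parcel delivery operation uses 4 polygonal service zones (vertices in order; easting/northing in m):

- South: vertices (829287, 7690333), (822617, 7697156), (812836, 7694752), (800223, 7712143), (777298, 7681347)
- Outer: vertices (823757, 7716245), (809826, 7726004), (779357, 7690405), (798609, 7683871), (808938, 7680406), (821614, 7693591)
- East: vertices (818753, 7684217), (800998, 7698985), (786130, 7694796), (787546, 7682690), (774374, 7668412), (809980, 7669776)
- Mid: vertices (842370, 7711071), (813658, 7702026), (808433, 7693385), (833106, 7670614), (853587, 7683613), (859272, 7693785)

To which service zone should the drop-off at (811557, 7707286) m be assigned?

Cast a ray rightward from (811557, 7707286). For each polygon, the edges (by vertex number in listed order) whose endpoints lie on opposite sides of northing = 7707286, where each meets that height, and whether that is right or left of the point:
South: 3–4 at easting≈803745.6 (left), 4–5 at easting≈796607.4 (left) → 0 crossings.
Outer: 2–3 at easting≈793805.4 (left), 6–1 at easting≈822909.5 (right) → 1 crossing.
East: no edge straddles that height → 0 crossings.
Mid: 1–2 at easting≈830355.1 (right), 6–1 at easting≈846070.9 (right) → 2 crossings.
Only Outer has an odd count, so the point is inside Outer.

Outer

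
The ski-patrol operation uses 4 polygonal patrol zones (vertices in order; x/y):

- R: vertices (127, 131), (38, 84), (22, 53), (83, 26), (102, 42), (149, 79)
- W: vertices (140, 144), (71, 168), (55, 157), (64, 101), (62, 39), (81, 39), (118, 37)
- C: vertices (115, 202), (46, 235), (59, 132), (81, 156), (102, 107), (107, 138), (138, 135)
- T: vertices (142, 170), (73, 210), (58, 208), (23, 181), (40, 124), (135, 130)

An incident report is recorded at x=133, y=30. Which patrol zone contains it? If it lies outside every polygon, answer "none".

none

Cast a ray rightward from (133, 30). For each polygon, the edges (by vertex number in listed order) whose endpoints lie on opposite sides of y = 30, where each meets that height, and whether that is right or left of the point:
R: 3–4 at x≈74.0 (left), 4–5 at x≈87.8 (left) → 0 crossings.
W: no edge straddles that height → 0 crossings.
C: no edge straddles that height → 0 crossings.
T: no edge straddles that height → 0 crossings.
All counts are even, so the point lies outside every listed polygon.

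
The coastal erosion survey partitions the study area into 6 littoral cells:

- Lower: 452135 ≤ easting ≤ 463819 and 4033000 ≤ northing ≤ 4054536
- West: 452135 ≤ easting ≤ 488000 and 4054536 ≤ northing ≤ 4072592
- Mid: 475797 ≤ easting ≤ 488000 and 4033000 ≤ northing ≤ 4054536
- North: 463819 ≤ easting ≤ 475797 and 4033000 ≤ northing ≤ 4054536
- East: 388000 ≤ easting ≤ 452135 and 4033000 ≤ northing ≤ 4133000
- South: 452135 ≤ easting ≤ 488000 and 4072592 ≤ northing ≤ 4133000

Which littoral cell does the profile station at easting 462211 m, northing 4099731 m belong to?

South

The point has easting = 462211 and northing = 4099731.
Only South satisfies 452135 ≤ easting ≤ 488000 and 4072592 ≤ northing ≤ 4133000.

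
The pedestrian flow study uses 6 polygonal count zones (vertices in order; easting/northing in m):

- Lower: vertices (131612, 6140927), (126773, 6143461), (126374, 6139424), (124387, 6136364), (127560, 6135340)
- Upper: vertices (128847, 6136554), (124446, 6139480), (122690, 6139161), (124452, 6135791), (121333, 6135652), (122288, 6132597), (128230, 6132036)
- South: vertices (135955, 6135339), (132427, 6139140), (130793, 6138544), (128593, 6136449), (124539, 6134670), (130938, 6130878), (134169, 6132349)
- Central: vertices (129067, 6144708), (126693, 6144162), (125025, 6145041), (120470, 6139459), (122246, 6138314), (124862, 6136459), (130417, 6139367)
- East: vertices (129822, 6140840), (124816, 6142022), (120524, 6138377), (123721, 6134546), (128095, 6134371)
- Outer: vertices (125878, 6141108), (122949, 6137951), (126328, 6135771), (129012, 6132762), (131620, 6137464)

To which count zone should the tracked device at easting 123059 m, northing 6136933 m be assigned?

Cast a ray rightward from (123059, 6136933). For each polygon, the edges (by vertex number in listed order) whose endpoints lie on opposite sides of northing = 6136933, where each meets that height, and whether that is right or left of the point:
Lower: 3–4 at easting≈124756.5 (right), 5–1 at easting≈128715.3 (right) → 2 crossings.
Upper: 1–2 at easting≈128276.9 (right), 3–4 at easting≈123854.9 (right) → 2 crossings.
South: 1–2 at easting≈134475.5 (right), 3–4 at easting≈129101.3 (right) → 2 crossings.
Central: 5–6 at easting≈124193.5 (right), 6–7 at easting≈125767.5 (right) → 2 crossings.
East: 3–4 at easting≈121729.0 (left), 5–1 at easting≈128779.0 (right) → 1 crossing.
Outer: 2–3 at easting≈124526.9 (right), 4–5 at easting≈131325.5 (right) → 2 crossings.
Only East has an odd count, so the point is inside East.

East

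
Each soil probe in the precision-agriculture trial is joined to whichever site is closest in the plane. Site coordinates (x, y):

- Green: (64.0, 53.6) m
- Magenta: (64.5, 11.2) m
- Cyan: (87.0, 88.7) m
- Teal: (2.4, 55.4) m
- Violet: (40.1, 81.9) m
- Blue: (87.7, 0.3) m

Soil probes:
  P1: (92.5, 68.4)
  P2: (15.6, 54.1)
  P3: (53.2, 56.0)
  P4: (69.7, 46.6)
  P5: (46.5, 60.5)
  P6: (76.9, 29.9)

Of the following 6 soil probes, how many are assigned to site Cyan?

P1 → Cyan
P2 → Teal
P3 → Green
P4 → Green
P5 → Green
P6 → Magenta
1 of the 6 goes to Cyan.

1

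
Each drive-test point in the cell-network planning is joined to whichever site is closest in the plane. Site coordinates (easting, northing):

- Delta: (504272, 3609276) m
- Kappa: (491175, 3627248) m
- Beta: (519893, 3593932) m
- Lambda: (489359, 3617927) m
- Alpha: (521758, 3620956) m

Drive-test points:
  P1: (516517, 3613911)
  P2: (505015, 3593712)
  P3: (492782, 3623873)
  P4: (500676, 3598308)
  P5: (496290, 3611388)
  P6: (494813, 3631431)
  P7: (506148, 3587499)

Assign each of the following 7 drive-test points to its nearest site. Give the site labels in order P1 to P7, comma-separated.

Alpha, Beta, Kappa, Delta, Delta, Kappa, Beta

P1 → Alpha (d²=77100106.00)
P2 → Beta (d²=221403284.00)
P3 → Kappa (d²=13973074.00)
P4 → Delta (d²=133228240.00)
P5 → Delta (d²=68172868.00)
P6 → Kappa (d²=30732533.00)
P7 → Beta (d²=230308514.00)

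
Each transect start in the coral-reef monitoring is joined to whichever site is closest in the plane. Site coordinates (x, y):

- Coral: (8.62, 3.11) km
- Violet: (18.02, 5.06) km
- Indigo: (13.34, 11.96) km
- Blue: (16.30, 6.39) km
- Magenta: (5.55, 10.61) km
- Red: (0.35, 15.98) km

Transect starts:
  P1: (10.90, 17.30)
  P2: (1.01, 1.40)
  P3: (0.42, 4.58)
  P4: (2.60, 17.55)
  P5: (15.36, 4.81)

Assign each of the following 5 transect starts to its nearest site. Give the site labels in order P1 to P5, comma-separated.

P1 → Indigo (d²=34.47)
P2 → Coral (d²=60.84)
P3 → Magenta (d²=62.68)
P4 → Red (d²=7.53)
P5 → Blue (d²=3.38)

Indigo, Coral, Magenta, Red, Blue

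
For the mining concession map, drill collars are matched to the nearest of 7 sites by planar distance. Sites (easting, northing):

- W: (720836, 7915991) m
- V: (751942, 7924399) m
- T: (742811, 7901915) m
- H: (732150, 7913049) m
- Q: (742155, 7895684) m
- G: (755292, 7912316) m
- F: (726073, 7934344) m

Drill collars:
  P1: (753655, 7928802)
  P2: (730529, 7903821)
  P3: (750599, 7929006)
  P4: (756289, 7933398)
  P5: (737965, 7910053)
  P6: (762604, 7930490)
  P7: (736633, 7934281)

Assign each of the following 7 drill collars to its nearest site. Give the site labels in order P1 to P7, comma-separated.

V, H, V, V, H, V, F

P1 → V (d²=22320778.00)
P2 → H (d²=87783625.00)
P3 → V (d²=23028098.00)
P4 → V (d²=99878410.00)
P5 → H (d²=42790241.00)
P6 → V (d²=150778525.00)
P7 → F (d²=111517569.00)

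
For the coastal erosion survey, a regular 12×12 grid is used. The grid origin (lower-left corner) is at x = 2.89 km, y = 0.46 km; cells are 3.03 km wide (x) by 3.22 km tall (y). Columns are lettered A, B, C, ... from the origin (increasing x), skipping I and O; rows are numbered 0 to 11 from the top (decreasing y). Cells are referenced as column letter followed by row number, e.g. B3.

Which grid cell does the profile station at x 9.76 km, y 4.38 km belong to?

Column index: ⌊(9.76 − 2.89) / 3.03⌋ = ⌊2.267⌋ = 2 → column C
Row offset from origin: ⌊(4.38 − 0.46) / 3.22⌋ = ⌊1.217⌋ = 1 → row 10 (counted from top)

C10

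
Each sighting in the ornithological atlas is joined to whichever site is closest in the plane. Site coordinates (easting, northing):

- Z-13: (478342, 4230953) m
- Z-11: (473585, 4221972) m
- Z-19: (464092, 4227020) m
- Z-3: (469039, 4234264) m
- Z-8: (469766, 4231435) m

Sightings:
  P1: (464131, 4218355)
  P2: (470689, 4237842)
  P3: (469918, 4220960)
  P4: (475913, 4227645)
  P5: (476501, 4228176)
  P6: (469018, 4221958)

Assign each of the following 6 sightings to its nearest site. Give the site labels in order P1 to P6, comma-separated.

P1 → Z-19 (d²=75083746.00)
P2 → Z-3 (d²=15524584.00)
P3 → Z-11 (d²=14471033.00)
P4 → Z-13 (d²=16842905.00)
P5 → Z-13 (d²=11101010.00)
P6 → Z-11 (d²=20857685.00)

Z-19, Z-3, Z-11, Z-13, Z-13, Z-11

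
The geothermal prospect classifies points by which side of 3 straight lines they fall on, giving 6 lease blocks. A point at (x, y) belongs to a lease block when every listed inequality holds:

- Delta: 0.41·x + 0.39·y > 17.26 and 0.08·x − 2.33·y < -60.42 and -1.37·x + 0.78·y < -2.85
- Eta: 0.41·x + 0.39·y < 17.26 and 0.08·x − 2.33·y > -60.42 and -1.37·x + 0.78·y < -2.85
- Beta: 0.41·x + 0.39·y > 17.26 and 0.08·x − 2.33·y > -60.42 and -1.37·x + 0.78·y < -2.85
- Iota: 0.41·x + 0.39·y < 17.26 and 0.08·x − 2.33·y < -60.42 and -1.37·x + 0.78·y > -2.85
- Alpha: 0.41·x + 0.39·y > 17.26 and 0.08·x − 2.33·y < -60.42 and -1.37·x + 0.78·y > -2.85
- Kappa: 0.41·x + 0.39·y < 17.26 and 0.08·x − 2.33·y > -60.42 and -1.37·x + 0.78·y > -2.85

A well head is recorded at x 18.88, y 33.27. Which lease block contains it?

0.41·18.88 + 0.39·33.27 = 20.716, which is > 17.26
0.08·18.88 − 2.33·33.27 = -76.009, which is < -60.42
-1.37·18.88 + 0.78·33.27 = 0.085, which is > -2.85
This sign pattern matches Alpha.

Alpha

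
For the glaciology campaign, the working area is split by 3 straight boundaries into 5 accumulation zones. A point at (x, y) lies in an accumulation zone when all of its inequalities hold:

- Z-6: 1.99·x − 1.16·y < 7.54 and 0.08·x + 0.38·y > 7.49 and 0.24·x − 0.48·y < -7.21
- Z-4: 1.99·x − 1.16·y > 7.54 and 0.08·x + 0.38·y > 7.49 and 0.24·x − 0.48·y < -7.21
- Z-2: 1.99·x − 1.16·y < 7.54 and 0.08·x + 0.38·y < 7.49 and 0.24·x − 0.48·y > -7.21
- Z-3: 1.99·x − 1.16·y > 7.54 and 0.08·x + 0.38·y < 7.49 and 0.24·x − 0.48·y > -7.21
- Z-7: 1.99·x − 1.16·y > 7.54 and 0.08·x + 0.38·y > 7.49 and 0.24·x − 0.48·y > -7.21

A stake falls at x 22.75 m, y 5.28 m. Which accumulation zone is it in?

1.99·22.75 − 1.16·5.28 = 39.148, which is > 7.54
0.08·22.75 + 0.38·5.28 = 3.826, which is < 7.49
0.24·22.75 − 0.48·5.28 = 2.926, which is > -7.21
This sign pattern matches Z-3.

Z-3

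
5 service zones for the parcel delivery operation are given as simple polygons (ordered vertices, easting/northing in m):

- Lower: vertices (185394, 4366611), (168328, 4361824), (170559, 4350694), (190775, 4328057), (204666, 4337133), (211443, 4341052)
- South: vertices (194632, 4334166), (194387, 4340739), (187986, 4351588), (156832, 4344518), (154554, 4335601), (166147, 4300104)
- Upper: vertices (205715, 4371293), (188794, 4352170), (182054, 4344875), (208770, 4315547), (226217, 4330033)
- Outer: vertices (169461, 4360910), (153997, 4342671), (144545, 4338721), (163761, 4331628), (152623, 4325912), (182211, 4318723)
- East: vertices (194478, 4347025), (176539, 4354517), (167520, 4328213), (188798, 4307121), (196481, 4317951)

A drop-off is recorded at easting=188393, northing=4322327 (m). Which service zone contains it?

East

Cast a ray rightward from (188393, 4322327). For each polygon, the edges (by vertex number in listed order) whose endpoints lie on opposite sides of northing = 4322327, where each meets that height, and whether that is right or left of the point:
Lower: no edge straddles that height → 0 crossings.
South: 5–6 at easting≈158889.2 (left), 6–1 at easting≈184731.4 (left) → 0 crossings.
Upper: 3–4 at easting≈202593.8 (right), 4–5 at easting≈216935.9 (right) → 2 crossings.
Outer: 5–6 at easting≈167377.9 (left), 6–1 at easting≈181121.8 (left) → 0 crossings.
East: 3–4 at easting≈173457.9 (left), 5–1 at easting≈196179.5 (right) → 1 crossing.
Only East has an odd count, so the point is inside East.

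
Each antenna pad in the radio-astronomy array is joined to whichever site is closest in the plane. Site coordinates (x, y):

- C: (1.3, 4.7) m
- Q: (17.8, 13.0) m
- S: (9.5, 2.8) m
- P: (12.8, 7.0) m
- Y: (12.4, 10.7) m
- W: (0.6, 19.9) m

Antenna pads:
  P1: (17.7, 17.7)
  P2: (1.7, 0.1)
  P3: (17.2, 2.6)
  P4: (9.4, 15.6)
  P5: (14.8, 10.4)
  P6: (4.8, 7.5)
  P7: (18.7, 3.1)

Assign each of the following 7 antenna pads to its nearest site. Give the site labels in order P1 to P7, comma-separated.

P1 → Q (d²=22.10)
P2 → C (d²=21.32)
P3 → P (d²=38.72)
P4 → Y (d²=33.01)
P5 → Y (d²=5.85)
P6 → C (d²=20.09)
P7 → P (d²=50.02)

Q, C, P, Y, Y, C, P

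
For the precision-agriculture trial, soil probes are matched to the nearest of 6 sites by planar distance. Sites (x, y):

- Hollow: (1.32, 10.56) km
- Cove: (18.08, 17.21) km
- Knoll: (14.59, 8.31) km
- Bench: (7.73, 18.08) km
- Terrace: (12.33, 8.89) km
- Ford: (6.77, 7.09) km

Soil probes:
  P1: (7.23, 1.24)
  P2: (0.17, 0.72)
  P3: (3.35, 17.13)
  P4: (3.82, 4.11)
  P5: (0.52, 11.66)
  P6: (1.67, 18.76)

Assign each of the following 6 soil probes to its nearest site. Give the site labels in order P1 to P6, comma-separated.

Ford, Ford, Bench, Ford, Hollow, Bench

P1 → Ford (d²=34.43)
P2 → Ford (d²=84.14)
P3 → Bench (d²=20.09)
P4 → Ford (d²=17.58)
P5 → Hollow (d²=1.85)
P6 → Bench (d²=37.19)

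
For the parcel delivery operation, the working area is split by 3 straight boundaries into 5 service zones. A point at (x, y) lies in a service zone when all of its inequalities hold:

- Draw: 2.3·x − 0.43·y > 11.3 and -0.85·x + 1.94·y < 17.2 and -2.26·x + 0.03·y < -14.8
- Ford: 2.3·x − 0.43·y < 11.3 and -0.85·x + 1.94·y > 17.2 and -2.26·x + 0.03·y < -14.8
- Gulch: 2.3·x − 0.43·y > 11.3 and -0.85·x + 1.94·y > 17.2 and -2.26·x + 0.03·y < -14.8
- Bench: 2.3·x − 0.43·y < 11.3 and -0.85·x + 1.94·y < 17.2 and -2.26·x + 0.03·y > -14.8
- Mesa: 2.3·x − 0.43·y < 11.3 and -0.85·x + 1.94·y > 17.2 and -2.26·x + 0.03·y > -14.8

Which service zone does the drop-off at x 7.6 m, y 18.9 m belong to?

2.3·7.6 − 0.43·18.9 = 9.353, which is < 11.3
-0.85·7.6 + 1.94·18.9 = 30.206, which is > 17.2
-2.26·7.6 + 0.03·18.9 = -16.609, which is < -14.8
This sign pattern matches Ford.

Ford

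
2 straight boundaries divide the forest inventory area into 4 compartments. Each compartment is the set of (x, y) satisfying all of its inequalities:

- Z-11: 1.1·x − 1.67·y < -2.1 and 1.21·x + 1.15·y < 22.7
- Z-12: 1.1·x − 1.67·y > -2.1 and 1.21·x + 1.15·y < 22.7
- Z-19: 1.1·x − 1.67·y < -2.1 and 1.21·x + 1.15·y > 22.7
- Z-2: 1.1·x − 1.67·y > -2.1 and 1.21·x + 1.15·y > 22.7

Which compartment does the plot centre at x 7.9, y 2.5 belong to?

Z-12

1.1·7.9 − 1.67·2.5 = 4.515, which is > -2.1
1.21·7.9 + 1.15·2.5 = 12.434, which is < 22.7
This sign pattern matches Z-12.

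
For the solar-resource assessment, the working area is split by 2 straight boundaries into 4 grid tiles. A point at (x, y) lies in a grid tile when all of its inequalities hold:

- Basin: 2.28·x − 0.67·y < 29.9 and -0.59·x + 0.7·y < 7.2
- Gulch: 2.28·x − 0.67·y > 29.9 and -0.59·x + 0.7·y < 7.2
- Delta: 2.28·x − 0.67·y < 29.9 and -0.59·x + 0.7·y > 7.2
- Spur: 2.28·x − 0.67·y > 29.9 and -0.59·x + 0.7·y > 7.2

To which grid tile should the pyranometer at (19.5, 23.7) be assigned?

Basin

2.28·19.5 − 0.67·23.7 = 28.581, which is < 29.9
-0.59·19.5 + 0.7·23.7 = 5.085, which is < 7.2
This sign pattern matches Basin.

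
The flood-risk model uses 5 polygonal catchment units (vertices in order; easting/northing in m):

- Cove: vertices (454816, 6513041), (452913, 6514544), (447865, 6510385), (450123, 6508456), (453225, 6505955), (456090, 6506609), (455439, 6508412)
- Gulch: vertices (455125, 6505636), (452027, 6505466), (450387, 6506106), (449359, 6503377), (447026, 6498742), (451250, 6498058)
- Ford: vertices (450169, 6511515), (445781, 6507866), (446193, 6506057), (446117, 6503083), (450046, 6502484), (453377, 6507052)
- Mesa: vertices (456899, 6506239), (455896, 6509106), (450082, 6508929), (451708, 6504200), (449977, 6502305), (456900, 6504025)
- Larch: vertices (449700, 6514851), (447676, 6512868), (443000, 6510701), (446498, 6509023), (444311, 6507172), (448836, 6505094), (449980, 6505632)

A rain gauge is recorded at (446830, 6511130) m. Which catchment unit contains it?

Larch

Cast a ray rightward from (446830, 6511130). For each polygon, the edges (by vertex number in listed order) whose endpoints lie on opposite sides of northing = 6511130, where each meets that height, and whether that is right or left of the point:
Cove: 2–3 at easting≈448769.2 (right), 7–1 at easting≈455073.2 (right) → 2 crossings.
Gulch: no edge straddles that height → 0 crossings.
Ford: 1–2 at easting≈449706.0 (right), 6–1 at easting≈450445.7 (right) → 2 crossings.
Mesa: no edge straddles that height → 0 crossings.
Larch: 2–3 at easting≈443925.7 (left), 7–1 at easting≈449813.0 (right) → 1 crossing.
Only Larch has an odd count, so the point is inside Larch.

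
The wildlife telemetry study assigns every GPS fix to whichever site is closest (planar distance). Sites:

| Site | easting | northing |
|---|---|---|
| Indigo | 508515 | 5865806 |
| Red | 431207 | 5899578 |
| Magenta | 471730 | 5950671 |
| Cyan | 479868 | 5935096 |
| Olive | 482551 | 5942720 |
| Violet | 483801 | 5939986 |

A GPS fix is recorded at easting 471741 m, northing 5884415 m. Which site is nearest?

Squared distances to each site:
Indigo: 1698621957.000; Red: 1872921725.000; Magenta: 4389857657.000; Cyan: 2634611890.000; Olive: 3516329125.000; Violet: 3233579641.000.
Minimum at Indigo.

Indigo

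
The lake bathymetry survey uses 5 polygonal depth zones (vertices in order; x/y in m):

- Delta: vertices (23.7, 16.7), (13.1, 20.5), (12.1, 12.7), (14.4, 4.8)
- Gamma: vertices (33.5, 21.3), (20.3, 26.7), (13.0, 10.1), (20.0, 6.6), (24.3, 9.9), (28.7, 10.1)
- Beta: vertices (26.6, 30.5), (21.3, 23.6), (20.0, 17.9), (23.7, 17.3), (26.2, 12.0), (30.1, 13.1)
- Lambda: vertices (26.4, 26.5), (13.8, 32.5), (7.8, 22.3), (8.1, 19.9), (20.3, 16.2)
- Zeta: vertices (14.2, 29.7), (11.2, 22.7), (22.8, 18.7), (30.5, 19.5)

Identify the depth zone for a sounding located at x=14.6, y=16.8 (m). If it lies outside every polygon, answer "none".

Cast a ray rightward from (14.6, 16.8). For each polygon, the edges (by vertex number in listed order) whose endpoints lie on opposite sides of y = 16.8, where each meets that height, and whether that is right or left of the point:
Delta: 1–2 at x≈23.42 (right), 2–3 at x≈12.63 (left) → 1 crossing.
Gamma: 2–3 at x≈15.95 (right), 6–1 at x≈31.57 (right) → 2 crossings.
Beta: 4–5 at x≈23.94 (right), 6–1 at x≈29.36 (right) → 2 crossings.
Lambda: 4–5 at x≈18.32 (right), 5–1 at x≈20.66 (right) → 2 crossings.
Zeta: no edge straddles that height → 0 crossings.
Only Delta has an odd count, so the point is inside Delta.

Delta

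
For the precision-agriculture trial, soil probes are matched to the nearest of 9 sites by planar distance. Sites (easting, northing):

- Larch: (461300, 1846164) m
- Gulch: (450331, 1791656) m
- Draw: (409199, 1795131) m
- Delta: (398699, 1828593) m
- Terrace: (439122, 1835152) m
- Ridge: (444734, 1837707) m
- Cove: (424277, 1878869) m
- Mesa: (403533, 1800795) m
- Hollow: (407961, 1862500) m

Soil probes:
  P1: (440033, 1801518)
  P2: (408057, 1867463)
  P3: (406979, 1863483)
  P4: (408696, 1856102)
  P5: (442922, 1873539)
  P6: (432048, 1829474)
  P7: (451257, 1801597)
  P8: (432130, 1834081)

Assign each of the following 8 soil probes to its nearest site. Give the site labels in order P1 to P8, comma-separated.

P1 → Gulch (d²=203307848.00)
P2 → Hollow (d²=24640585.00)
P3 → Hollow (d²=1930613.00)
P4 → Hollow (d²=41474629.00)
P5 → Cove (d²=376044925.00)
P6 → Terrace (d²=82281160.00)
P7 → Gulch (d²=99680957.00)
P8 → Terrace (d²=50035105.00)

Gulch, Hollow, Hollow, Hollow, Cove, Terrace, Gulch, Terrace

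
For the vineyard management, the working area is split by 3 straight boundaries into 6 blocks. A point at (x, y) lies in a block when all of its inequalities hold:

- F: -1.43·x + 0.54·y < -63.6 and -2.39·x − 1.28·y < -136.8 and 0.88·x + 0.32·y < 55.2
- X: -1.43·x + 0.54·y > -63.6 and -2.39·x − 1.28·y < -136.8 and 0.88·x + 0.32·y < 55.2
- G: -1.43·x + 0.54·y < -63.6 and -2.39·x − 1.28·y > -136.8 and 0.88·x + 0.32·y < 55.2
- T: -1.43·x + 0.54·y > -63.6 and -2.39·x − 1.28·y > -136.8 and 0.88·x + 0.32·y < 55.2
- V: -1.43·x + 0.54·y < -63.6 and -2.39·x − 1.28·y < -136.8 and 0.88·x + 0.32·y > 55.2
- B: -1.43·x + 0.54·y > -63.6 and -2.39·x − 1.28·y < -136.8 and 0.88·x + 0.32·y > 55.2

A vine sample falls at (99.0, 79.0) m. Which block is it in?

V

-1.43·99.0 + 0.54·79.0 = -98.910, which is < -63.6
-2.39·99.0 − 1.28·79.0 = -337.730, which is < -136.8
0.88·99.0 + 0.32·79.0 = 112.400, which is > 55.2
This sign pattern matches V.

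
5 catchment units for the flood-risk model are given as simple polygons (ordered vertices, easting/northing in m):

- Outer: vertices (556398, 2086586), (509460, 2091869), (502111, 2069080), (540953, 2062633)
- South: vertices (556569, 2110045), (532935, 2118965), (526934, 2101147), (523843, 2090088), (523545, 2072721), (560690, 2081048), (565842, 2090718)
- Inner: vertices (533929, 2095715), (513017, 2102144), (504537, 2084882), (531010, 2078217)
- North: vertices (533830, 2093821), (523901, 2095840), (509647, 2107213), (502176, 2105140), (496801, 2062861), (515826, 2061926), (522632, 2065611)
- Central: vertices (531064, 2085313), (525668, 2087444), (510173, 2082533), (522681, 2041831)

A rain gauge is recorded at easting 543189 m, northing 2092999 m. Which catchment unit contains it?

Cast a ray rightward from (543189, 2092999). For each polygon, the edges (by vertex number in listed order) whose endpoints lie on opposite sides of northing = 2092999, where each meets that height, and whether that is right or left of the point:
Outer: no edge straddles that height → 0 crossings.
South: 3–4 at easting≈524656.6 (left), 7–1 at easting≈564747.6 (right) → 1 crossing.
Inner: 2–3 at easting≈508524.5 (left), 4–1 at easting≈533475.9 (left) → 0 crossings.
North: 4–5 at easting≈500632.5 (left), 7–1 at easting≈533503.7 (left) → 0 crossings.
Central: no edge straddles that height → 0 crossings.
Only South has an odd count, so the point is inside South.

South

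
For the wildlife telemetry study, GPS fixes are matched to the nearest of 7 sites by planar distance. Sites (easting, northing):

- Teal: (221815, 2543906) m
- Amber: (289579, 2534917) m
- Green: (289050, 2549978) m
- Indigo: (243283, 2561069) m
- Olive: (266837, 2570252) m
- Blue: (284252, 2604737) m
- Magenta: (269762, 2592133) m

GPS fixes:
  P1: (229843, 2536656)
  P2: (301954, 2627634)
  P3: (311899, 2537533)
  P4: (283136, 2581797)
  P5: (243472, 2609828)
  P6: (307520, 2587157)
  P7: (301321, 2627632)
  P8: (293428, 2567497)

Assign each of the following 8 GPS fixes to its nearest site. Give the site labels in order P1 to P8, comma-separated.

Teal, Blue, Amber, Magenta, Magenta, Blue, Blue, Green

P1 → Teal (d²=117011284.00)
P2 → Blue (d²=837633413.00)
P3 → Amber (d²=505025856.00)
P4 → Magenta (d²=285696772.00)
P5 → Magenta (d²=1004277125.00)
P6 → Blue (d²=850456224.00)
P7 → Blue (d²=815531786.00)
P8 → Green (d²=326082245.00)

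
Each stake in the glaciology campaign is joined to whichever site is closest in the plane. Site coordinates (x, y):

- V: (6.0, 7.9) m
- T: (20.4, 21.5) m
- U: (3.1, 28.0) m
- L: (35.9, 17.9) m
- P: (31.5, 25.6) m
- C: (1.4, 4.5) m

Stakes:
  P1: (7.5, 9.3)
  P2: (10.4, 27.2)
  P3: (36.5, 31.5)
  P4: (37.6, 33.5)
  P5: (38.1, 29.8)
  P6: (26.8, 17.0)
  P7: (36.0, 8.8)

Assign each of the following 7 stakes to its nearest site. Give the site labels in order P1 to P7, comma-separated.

V, U, P, P, P, T, L

P1 → V (d²=4.21)
P2 → U (d²=53.93)
P3 → P (d²=59.81)
P4 → P (d²=99.62)
P5 → P (d²=61.20)
P6 → T (d²=61.21)
P7 → L (d²=82.82)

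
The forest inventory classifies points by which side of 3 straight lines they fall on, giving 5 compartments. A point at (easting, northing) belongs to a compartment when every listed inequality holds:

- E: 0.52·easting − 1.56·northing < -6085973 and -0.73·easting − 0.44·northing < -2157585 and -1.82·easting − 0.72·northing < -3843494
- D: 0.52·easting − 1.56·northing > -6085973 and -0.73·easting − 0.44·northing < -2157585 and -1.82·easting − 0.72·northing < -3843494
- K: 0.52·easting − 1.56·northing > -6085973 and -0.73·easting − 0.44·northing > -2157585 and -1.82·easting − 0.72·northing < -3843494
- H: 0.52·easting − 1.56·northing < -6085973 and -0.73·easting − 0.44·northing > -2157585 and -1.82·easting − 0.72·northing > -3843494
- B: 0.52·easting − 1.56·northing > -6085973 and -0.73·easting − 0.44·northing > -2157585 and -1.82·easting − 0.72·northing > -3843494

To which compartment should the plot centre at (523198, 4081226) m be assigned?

E

0.52·523198 − 1.56·4081226 = -6094649.600, which is < -6085973
-0.73·523198 − 0.44·4081226 = -2177673.980, which is < -2157585
-1.82·523198 − 0.72·4081226 = -3890703.080, which is < -3843494
This sign pattern matches E.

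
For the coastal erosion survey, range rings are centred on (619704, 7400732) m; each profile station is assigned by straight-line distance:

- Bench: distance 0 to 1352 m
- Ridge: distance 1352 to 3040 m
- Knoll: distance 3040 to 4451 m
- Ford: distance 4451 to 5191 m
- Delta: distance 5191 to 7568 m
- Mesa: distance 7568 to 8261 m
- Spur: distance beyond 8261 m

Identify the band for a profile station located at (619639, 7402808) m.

Distance = √((619639−619704)² + (7402808−7400732)²) = √(4225.000 + 4309776.000) = 2077.017 m.
1352 ≤ 2077.017 < 3040 → Ridge.

Ridge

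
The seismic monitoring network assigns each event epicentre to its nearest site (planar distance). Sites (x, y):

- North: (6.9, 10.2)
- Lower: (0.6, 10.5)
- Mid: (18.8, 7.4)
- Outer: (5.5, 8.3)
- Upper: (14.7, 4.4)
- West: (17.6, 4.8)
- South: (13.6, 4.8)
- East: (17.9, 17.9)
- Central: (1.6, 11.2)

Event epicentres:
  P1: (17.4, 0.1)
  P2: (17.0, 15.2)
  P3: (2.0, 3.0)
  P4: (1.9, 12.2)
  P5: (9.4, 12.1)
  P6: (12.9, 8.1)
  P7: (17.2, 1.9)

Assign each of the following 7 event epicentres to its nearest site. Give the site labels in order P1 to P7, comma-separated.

West, East, Outer, Central, North, South, West

P1 → West (d²=22.13)
P2 → East (d²=8.10)
P3 → Outer (d²=40.34)
P4 → Central (d²=1.09)
P5 → North (d²=9.86)
P6 → South (d²=11.38)
P7 → West (d²=8.57)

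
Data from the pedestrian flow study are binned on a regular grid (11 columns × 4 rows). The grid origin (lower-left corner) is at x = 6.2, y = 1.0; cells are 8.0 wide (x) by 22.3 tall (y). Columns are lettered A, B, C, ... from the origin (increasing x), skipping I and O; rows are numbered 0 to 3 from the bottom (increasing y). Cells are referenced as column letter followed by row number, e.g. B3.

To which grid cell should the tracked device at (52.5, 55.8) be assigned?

F2

Column index: ⌊(52.5 − 6.2) / 8.0⌋ = ⌊5.787⌋ = 5 → column F
Row offset from origin: ⌊(55.8 − 1.0) / 22.3⌋ = ⌊2.457⌋ = 2 → row 2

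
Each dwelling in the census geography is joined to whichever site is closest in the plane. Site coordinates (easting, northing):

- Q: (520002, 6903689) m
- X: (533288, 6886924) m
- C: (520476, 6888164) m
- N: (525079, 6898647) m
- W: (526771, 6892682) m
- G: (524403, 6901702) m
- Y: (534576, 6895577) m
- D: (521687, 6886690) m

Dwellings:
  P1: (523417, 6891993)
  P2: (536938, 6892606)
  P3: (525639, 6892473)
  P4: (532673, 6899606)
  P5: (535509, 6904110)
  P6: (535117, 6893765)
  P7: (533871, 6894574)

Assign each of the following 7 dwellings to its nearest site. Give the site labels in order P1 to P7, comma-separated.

W, Y, W, Y, Y, Y, Y

P1 → W (d²=11724037.00)
P2 → Y (d²=14405885.00)
P3 → W (d²=1325105.00)
P4 → Y (d²=19854250.00)
P5 → Y (d²=73682578.00)
P6 → Y (d²=3576025.00)
P7 → Y (d²=1503034.00)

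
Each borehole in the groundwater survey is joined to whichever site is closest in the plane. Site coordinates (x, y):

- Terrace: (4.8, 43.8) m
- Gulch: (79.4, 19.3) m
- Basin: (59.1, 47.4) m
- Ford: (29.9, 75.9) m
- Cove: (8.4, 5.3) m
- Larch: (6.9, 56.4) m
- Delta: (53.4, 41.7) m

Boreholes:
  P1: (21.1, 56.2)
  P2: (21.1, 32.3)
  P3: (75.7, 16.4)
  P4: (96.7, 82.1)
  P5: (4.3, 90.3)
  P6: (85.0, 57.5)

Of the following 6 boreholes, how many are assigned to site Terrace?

P1 → Larch
P2 → Terrace
P3 → Gulch
P4 → Basin
P5 → Ford
P6 → Basin
1 of the 6 goes to Terrace.

1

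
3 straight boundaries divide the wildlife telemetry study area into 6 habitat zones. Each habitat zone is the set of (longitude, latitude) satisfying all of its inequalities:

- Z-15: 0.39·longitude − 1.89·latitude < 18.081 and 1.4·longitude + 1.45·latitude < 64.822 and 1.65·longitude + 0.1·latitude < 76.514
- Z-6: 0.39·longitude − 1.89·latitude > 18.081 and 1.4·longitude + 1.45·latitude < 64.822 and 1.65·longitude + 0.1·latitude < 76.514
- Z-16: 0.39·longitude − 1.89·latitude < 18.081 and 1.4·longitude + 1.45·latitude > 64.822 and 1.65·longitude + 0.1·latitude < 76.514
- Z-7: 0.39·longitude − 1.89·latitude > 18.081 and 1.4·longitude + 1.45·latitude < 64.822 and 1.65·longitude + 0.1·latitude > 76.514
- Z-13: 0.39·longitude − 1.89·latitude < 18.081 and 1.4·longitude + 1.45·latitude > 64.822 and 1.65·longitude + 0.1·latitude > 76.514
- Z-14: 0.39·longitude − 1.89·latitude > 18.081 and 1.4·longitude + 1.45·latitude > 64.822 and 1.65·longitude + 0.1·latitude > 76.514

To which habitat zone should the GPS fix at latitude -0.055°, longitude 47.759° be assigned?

0.39·47.759 − 1.89·-0.055 = 18.730, which is > 18.081
1.4·47.759 + 1.45·-0.055 = 66.783, which is > 64.822
1.65·47.759 + 0.1·-0.055 = 78.797, which is > 76.514
This sign pattern matches Z-14.

Z-14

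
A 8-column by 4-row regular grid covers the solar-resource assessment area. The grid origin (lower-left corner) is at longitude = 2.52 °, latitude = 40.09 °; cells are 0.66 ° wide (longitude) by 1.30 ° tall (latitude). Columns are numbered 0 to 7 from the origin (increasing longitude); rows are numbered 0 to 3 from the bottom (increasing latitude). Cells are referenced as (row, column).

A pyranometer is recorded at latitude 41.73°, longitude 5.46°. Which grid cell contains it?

Column index: ⌊(5.46 − 2.52) / 0.66⌋ = ⌊4.455⌋ = 4
Row offset from origin: ⌊(41.73 − 40.09) / 1.30⌋ = ⌊1.262⌋ = 1 → row 1

(1, 4)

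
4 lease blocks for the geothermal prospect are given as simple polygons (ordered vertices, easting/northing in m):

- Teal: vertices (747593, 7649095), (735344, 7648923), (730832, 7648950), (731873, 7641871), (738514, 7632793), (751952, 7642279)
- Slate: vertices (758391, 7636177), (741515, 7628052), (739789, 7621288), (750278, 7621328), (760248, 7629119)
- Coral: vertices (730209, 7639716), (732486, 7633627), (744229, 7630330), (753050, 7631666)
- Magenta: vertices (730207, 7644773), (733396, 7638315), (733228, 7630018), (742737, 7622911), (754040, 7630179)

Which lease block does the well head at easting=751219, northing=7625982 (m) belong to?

Cast a ray rightward from (751219, 7625982). For each polygon, the edges (by vertex number in listed order) whose endpoints lie on opposite sides of northing = 7625982, where each meets that height, and whether that is right or left of the point:
Teal: no edge straddles that height → 0 crossings.
Slate: 2–3 at easting≈740986.8 (left), 4–5 at easting≈756233.6 (right) → 1 crossing.
Coral: no edge straddles that height → 0 crossings.
Magenta: 3–4 at easting≈738628.1 (left), 4–5 at easting≈747512.9 (left) → 0 crossings.
Only Slate has an odd count, so the point is inside Slate.

Slate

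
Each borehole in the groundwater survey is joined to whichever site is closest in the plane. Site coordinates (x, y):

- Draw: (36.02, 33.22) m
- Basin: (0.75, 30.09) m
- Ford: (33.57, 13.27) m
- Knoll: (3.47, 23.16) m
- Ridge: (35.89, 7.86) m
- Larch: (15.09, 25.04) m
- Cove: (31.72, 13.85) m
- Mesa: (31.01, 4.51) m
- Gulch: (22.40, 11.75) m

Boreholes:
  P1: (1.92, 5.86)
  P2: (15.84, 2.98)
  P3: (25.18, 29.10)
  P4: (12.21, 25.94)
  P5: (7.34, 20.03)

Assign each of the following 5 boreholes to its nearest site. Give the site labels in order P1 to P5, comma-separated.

P1 → Knoll (d²=301.69)
P2 → Gulch (d²=119.95)
P3 → Larch (d²=118.29)
P4 → Larch (d²=9.10)
P5 → Knoll (d²=24.77)

Knoll, Gulch, Larch, Larch, Knoll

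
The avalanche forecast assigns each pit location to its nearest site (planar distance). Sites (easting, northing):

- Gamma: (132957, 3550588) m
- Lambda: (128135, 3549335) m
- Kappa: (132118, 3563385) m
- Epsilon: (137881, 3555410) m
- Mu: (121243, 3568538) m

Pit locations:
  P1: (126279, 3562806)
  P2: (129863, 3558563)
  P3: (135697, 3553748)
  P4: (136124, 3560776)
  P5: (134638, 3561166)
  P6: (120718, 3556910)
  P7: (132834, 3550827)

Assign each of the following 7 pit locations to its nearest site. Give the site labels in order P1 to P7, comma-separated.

Kappa, Kappa, Epsilon, Kappa, Kappa, Lambda, Gamma

P1 → Kappa (d²=34429162.00)
P2 → Kappa (d²=28336709.00)
P3 → Epsilon (d²=7532100.00)
P4 → Kappa (d²=22854917.00)
P5 → Kappa (d²=11274361.00)
P6 → Lambda (d²=112392514.00)
P7 → Gamma (d²=72250.00)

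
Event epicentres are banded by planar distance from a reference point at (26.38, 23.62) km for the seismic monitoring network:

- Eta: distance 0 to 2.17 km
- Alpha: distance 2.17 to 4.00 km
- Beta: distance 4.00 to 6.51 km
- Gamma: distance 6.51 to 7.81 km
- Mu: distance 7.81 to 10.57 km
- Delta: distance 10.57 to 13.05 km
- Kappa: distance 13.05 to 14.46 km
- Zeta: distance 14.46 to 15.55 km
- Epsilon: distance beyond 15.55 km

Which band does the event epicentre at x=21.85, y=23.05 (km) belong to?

Distance = √((21.85−26.38)² + (23.05−23.62)²) = √(20.521 + 0.325) = 4.566 km.
4.00 ≤ 4.566 < 6.51 → Beta.

Beta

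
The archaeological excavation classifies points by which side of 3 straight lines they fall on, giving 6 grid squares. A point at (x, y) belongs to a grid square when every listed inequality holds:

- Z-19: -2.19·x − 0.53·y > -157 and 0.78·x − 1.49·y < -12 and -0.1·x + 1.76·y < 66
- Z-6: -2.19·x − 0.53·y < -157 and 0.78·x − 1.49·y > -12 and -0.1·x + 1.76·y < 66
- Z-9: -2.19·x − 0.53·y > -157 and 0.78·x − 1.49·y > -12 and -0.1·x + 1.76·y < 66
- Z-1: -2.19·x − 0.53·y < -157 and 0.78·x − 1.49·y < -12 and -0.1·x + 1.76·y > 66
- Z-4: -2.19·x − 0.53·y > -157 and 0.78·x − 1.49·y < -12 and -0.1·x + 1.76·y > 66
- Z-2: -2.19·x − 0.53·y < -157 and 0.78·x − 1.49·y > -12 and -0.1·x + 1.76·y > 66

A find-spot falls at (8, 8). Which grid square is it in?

-2.19·8 − 0.53·8 = -21.760, which is > -157
0.78·8 − 1.49·8 = -5.680, which is > -12
-0.1·8 + 1.76·8 = 13.280, which is < 66
This sign pattern matches Z-9.

Z-9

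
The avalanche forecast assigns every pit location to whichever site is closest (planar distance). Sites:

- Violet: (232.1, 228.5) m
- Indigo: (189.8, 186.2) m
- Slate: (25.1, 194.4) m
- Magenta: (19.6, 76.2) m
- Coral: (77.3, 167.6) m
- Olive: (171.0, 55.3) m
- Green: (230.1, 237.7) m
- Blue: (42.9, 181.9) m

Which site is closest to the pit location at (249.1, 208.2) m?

Violet

Squared distances to each site:
Violet: 701.090; Indigo: 4000.490; Slate: 50366.440; Magenta: 70094.250; Coral: 31163.600; Olive: 29478.020; Green: 1231.250; Blue: 43210.130.
Minimum at Violet.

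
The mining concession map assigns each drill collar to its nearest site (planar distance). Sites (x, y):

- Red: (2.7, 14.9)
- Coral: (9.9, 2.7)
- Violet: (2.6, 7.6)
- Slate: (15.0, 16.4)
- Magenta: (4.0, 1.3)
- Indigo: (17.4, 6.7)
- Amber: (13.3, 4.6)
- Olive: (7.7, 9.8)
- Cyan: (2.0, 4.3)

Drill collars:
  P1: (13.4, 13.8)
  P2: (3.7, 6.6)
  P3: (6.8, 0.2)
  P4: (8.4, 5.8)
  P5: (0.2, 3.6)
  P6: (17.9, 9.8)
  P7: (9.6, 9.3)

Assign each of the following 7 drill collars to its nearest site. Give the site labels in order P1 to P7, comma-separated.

Slate, Violet, Magenta, Coral, Cyan, Indigo, Olive

P1 → Slate (d²=9.32)
P2 → Violet (d²=2.21)
P3 → Magenta (d²=9.05)
P4 → Coral (d²=11.86)
P5 → Cyan (d²=3.73)
P6 → Indigo (d²=9.86)
P7 → Olive (d²=3.86)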